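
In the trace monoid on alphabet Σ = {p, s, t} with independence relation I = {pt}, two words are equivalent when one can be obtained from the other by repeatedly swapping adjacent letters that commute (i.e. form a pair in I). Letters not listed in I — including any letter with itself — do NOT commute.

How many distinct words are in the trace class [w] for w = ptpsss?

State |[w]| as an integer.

3

drop 0:p onto floor
drop 1:t onto floor
drop 2:p onto {0:p}
drop 3:s onto {1:t, 2:p}
drop 4:s onto {3:s}
drop 5:s onto {4:s}
ground layer = {0:p, 1:t}
drop-orders for the pieces not yet dropped (sum over which currently-grounded one goes next):
  1 to go: {5} 1
  2 to go: {4,5} 1
  3 to go: {3,4,5} 1
  4 to go: {1,3,4,5} 1  {2,3,4,5} 1
  if 0:p drops first: 2 orders
  if 1:t drops first: 1 orders
heap linearizations: 3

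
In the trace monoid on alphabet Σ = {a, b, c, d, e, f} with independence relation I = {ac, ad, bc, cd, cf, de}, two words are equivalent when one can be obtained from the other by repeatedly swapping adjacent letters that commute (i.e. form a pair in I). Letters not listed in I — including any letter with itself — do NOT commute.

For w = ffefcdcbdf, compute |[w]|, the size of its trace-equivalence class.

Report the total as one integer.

21

piece 0:f — minimal
piece 1:f rests on {0:f}
piece 2:e rests on {1:f}
piece 3:f rests on {2:e}
piece 4:c rests on {2:e}
piece 5:d rests on {3:f}
piece 6:c rests on {4:c}
piece 7:b rests on {5:d}
piece 8:d rests on {7:b}
piece 9:f rests on {8:d}
minimal pieces: {0:f}
ways to finish when only these pieces remain (= sum over removing one remaining piece with nothing left below it):
  1 left: {6}→1  {9}→1
  2 left: {4,6}→1  {6,9}→2  {8,9}→1
  3 left: {4,6,9}→3  {6,8,9}→3  {7,8,9}→1
  4 left: {4,6,8,9}→6  {5,7,8,9}→1  {6,7,8,9}→4
  5 left: {3,5,7,8,9}→1  {4,6,7,8,9}→10  {5,6,7,8,9}→5
  6 left: {3,5,6,7,8,9}→6  {4,5,6,7,8,9}→15
  7 left: {3,4,5,6,7,8,9}→21
  8 left: {2,3,4,5,6,7,8,9}→21
  placing 0:f first → 21 extensions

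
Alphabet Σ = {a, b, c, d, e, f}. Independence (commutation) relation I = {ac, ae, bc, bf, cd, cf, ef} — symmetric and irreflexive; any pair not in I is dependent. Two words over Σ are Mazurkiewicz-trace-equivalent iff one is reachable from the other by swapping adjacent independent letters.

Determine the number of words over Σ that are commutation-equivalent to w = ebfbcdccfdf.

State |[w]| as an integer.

444

0(e) covers ∅
1(b) covers 0:e
2(f) covers ∅
3(b) covers 1:b
4(c) covers 0:e
5(d) covers 2:f, 3:b
6(c) covers 4:c
7(c) covers 6:c
8(f) covers 5:d
9(d) covers 8:f
10(f) covers 9:d
floor of heap: 0:e, 2:f
completions by unplaced set U, small U first (add the entries for U minus each lowest piece of U):
  |U|=1: {7}:1  {10}:1
  |U|=2: {6,7}:1  {7,10}:2  {9,10}:1
  |U|=3: {4,6,7}:1  {6,7,10}:3  {7,9,10}:3  {8,9,10}:1
  |U|=4: {4,6,7,10}:4  {5,8,9,10}:1  {6,7,9,10}:6  {7,8,9,10}:4
  |U|=5: {2,5,8,9,10}:1  {3,5,8,9,10}:1  {4,6,7,9,10}:10  {5,7,8,9,10}:5  {6,7,8,9,10}:10
  |U|=6: {1,3,5,8,9,10}:1  {2,3,5,8,9,10}:2  {2,5,7,8,9,10}:6  {3,5,7,8,9,10}:6  {4,6,7,8,9,10}:20  {5,6,7,8,9,10}:15
  |U|=7: {1,2,3,5,8,9,10}:3  {1,3,5,7,8,9,10}:7  {2,3,5,7,8,9,10}:14  {2,5,6,7,8,9,10}:21  {3,5,6,7,8,9,10}:21  {4,5,6,7,8,9,10}:35
  |U|=8: {1,2,3,5,7,8,9,10}:24  {1,3,5,6,7,8,9,10}:28  {2,3,5,6,7,8,9,10}:56  {2,4,5,6,7,8,9,10}:56  {3,4,5,6,7,8,9,10}:56
  |U|=9: {1,2,3,5,6,7,8,9,10}:108  {1,3,4,5,6,7,8,9,10}:84  {2,3,4,5,6,7,8,9,10}:168
  start at 0(e): 360
  start at 2(f): 84
sum over floor = 444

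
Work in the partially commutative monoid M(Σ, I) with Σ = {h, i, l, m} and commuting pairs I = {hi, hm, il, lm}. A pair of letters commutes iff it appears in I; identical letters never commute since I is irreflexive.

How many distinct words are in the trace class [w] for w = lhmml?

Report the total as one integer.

10

drop 0:l onto floor
drop 1:h onto {0:l}
drop 2:m onto floor
drop 3:m onto {2:m}
drop 4:l onto {1:h}
ground layer = {0:l, 2:m}
drop-orders for the pieces not yet dropped (sum over which currently-grounded one goes next):
  1 to go: {3} 1  {4} 1
  2 to go: {1,4} 1  {2,3} 1  {3,4} 2
  3 to go: {0,1,4} 1  {1,3,4} 3  {2,3,4} 3
  if 0:l drops first: 6 orders
  if 2:m drops first: 4 orders
heap linearizations: 10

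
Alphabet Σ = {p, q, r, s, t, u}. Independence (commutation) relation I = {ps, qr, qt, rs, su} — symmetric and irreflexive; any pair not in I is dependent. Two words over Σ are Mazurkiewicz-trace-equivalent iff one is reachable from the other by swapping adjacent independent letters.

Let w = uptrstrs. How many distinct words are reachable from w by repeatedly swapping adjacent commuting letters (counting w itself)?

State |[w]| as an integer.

4

0(u) covers ∅
1(p) covers 0:u
2(t) covers 1:p
3(r) covers 2:t
4(s) covers 2:t
5(t) covers 3:r, 4:s
6(r) covers 5:t
7(s) covers 5:t
floor of heap: 0:u
completions by unplaced set U, small U first (add the entries for U minus each lowest piece of U):
  |U|=1: {6}:1  {7}:1
  |U|=2: {6,7}:2
  |U|=3: {5,6,7}:2
  |U|=4: {3,5,6,7}:2  {4,5,6,7}:2
  |U|=5: {3,4,5,6,7}:4
  |U|=6: {2,3,4,5,6,7}:4
  start at 0(u): 4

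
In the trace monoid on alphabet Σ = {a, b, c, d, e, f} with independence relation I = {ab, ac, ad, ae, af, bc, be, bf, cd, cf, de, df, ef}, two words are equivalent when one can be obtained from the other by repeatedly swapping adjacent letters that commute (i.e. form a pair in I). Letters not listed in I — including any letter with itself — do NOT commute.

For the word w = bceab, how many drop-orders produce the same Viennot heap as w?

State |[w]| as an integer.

drop 0:b onto floor
drop 1:c onto floor
drop 2:e onto {1:c}
drop 3:a onto floor
drop 4:b onto {0:b}
ground layer = {0:b, 1:c, 3:a}
drop-orders for the pieces not yet dropped (sum over which currently-grounded one goes next):
  1 to go: {2} 1  {3} 1  {4} 1
  2 to go: {0,4} 1  {1,2} 1  {2,3} 2  {2,4} 2  {3,4} 2
  3 to go: {0,2,4} 3  {0,3,4} 3  {1,2,3} 3  {1,2,4} 3  {2,3,4} 6
  if 0:b drops first: 12 orders
  if 1:c drops first: 12 orders
  if 3:a drops first: 6 orders
heap linearizations: 30

30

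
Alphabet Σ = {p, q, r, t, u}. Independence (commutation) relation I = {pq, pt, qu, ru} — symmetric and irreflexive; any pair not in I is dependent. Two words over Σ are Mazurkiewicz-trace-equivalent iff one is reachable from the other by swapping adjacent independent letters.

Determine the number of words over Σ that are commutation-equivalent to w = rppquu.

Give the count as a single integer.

5

drop 0:r onto floor
drop 1:p onto {0:r}
drop 2:p onto {1:p}
drop 3:q onto {0:r}
drop 4:u onto {2:p}
drop 5:u onto {4:u}
ground layer = {0:r}
drop-orders for the pieces not yet dropped (sum over which currently-grounded one goes next):
  1 to go: {3} 1  {5} 1
  2 to go: {3,5} 2  {4,5} 1
  3 to go: {2,4,5} 1  {3,4,5} 3
  4 to go: {1,2,4,5} 1  {2,3,4,5} 4
  if 0:r drops first: 5 orders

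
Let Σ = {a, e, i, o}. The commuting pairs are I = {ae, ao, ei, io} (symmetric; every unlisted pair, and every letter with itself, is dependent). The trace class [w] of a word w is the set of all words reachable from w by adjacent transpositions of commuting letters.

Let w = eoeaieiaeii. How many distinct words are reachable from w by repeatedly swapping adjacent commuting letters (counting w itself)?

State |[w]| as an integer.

drop 0:e onto floor
drop 1:o onto {0:e}
drop 2:e onto {1:o}
drop 3:a onto floor
drop 4:i onto {3:a}
drop 5:e onto {2:e}
drop 6:i onto {4:i}
drop 7:a onto {6:i}
drop 8:e onto {5:e}
drop 9:i onto {7:a}
drop 10:i onto {9:i}
ground layer = {0:e, 3:a}
drop-orders for the pieces not yet dropped (sum over which currently-grounded one goes next):
  1 to go: {8} 1  {10} 1
  2 to go: {5,8} 1  {8,10} 2  {9,10} 1
  3 to go: {2,5,8} 1  {5,8,10} 3  {7,9,10} 1  {8,9,10} 3
  4 to go: {1,2,5,8} 1  {2,5,8,10} 4  {5,8,9,10} 6  {6,7,9,10} 1  {7,8,9,10} 4
  5 to go: {0,1,2,5,8} 1  {1,2,5,8,10} 5  {2,5,8,9,10} 10  {4,6,7,9,10} 1  {5,7,8,9,10} 10  {6,7,8,9,10} 5
  6 to go: {0,1,2,5,8,10} 6  {1,2,5,8,9,10} 15  {2,5,7,8,9,10} 20  {3,4,6,7,9,10} 1  {4,6,7,8,9,10} 6  {5,6,7,8,9,10} 15
  7 to go: {0,1,2,5,8,9,10} 21  {1,2,5,7,8,9,10} 35  {2,5,6,7,8,9,10} 35  {3,4,6,7,8,9,10} 7  {4,5,6,7,8,9,10} 21
  8 to go: {0,1,2,5,7,8,9,10} 56  {1,2,5,6,7,8,9,10} 70  {2,4,5,6,7,8,9,10} 56  {3,4,5,6,7,8,9,10} 28
  9 to go: {0,1,2,5,6,7,8,9,10} 126  {1,2,4,5,6,7,8,9,10} 126  {2,3,4,5,6,7,8,9,10} 84
  if 0:e drops first: 210 orders
  if 3:a drops first: 252 orders
heap linearizations: 462

462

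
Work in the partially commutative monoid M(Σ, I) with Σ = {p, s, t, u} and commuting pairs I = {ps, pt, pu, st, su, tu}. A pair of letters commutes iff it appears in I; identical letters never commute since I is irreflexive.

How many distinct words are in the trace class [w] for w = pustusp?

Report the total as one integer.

piece 0:p — minimal
piece 1:u — minimal
piece 2:s — minimal
piece 3:t — minimal
piece 4:u rests on {1:u}
piece 5:s rests on {2:s}
piece 6:p rests on {0:p}
minimal pieces: {0:p, 1:u, 2:s, 3:t}
ways to finish when only these pieces remain (= sum over removing one remaining piece with nothing left below it):
  1 left: {3}→1  {4}→1  {5}→1  {6}→1
  2 left: {0,6}→1  {1,4}→1  {2,5}→1  {3,4}→2  {3,5}→2  {3,6}→2  {4,5}→2  {4,6}→2  {5,6}→2
  3 left: {0,3,6}→3  {0,4,6}→3  {0,5,6}→3  {1,3,4}→3  {1,4,5}→3  {1,4,6}→3  {2,3,5}→3  {2,4,5}→3  {2,5,6}→3  {3,4,5}→6  {3,4,6}→6  {3,5,6}→6  {4,5,6}→6
  4 left: {0,1,4,6}→6  {0,2,5,6}→6  {0,3,4,6}→12  {0,3,5,6}→12  {0,4,5,6}→12  {1,2,4,5}→6  {1,3,4,5}→12  {1,3,4,6}→12  {1,4,5,6}→12  {2,3,4,5}→12  {2,3,5,6}→12  {2,4,5,6}→12  {3,4,5,6}→24
  5 left: {0,1,3,4,6}→30  {0,1,4,5,6}→30  {0,2,3,5,6}→30  {0,2,4,5,6}→30  {0,3,4,5,6}→60  {1,2,3,4,5}→30  {1,2,4,5,6}→30  {1,3,4,5,6}→60  {2,3,4,5,6}→60
  placing 0:p first → 180 extensions
  placing 1:u first → 180 extensions
  placing 2:s first → 180 extensions
  placing 3:t first → 90 extensions
total linear extensions = 630

630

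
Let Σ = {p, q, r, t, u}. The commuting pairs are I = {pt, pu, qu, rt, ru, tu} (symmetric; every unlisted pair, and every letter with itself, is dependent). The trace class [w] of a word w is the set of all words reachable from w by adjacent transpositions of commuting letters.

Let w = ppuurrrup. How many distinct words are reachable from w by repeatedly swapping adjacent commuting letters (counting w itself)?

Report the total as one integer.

piece 0:p — minimal
piece 1:p rests on {0:p}
piece 2:u — minimal
piece 3:u rests on {2:u}
piece 4:r rests on {1:p}
piece 5:r rests on {4:r}
piece 6:r rests on {5:r}
piece 7:u rests on {3:u}
piece 8:p rests on {6:r}
minimal pieces: {0:p, 2:u}
ways to finish when only these pieces remain (= sum over removing one remaining piece with nothing left below it):
  1 left: {7}→1  {8}→1
  2 left: {3,7}→1  {6,8}→1  {7,8}→2
  3 left: {2,3,7}→1  {3,7,8}→3  {5,6,8}→1  {6,7,8}→3
  4 left: {2,3,7,8}→4  {3,6,7,8}→6  {4,5,6,8}→1  {5,6,7,8}→4
  5 left: {1,4,5,6,8}→1  {2,3,6,7,8}→10  {3,5,6,7,8}→10  {4,5,6,7,8}→5
  6 left: {0,1,4,5,6,8}→1  {1,4,5,6,7,8}→6  {2,3,5,6,7,8}→20  {3,4,5,6,7,8}→15
  7 left: {0,1,4,5,6,7,8}→7  {1,3,4,5,6,7,8}→21  {2,3,4,5,6,7,8}→35
  placing 0:p first → 56 extensions
  placing 2:u first → 28 extensions
total linear extensions = 84

84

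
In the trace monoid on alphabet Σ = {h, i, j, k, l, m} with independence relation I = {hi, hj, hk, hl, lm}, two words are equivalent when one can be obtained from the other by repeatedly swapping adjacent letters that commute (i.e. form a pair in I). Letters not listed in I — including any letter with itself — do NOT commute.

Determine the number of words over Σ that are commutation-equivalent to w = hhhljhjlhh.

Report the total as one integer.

drop 0:h onto floor
drop 1:h onto {0:h}
drop 2:h onto {1:h}
drop 3:l onto floor
drop 4:j onto {3:l}
drop 5:h onto {2:h}
drop 6:j onto {4:j}
drop 7:l onto {6:j}
drop 8:h onto {5:h}
drop 9:h onto {8:h}
ground layer = {0:h, 3:l}
drop-orders for the pieces not yet dropped (sum over which currently-grounded one goes next):
  1 to go: {7} 1  {9} 1
  2 to go: {6,7} 1  {7,9} 2  {8,9} 1
  3 to go: {4,6,7} 1  {5,8,9} 1  {6,7,9} 3  {7,8,9} 3
  4 to go: {2,5,8,9} 1  {3,4,6,7} 1  {4,6,7,9} 4  {5,7,8,9} 4  {6,7,8,9} 6
  5 to go: {1,2,5,8,9} 1  {2,5,7,8,9} 5  {3,4,6,7,9} 5  {4,6,7,8,9} 10  {5,6,7,8,9} 10
  6 to go: {0,1,2,5,8,9} 1  {1,2,5,7,8,9} 6  {2,5,6,7,8,9} 15  {3,4,6,7,8,9} 15  {4,5,6,7,8,9} 20
  7 to go: {0,1,2,5,7,8,9} 7  {1,2,5,6,7,8,9} 21  {2,4,5,6,7,8,9} 35  {3,4,5,6,7,8,9} 35
  8 to go: {0,1,2,5,6,7,8,9} 28  {1,2,4,5,6,7,8,9} 56  {2,3,4,5,6,7,8,9} 70
  if 0:h drops first: 126 orders
  if 3:l drops first: 84 orders
heap linearizations: 210

210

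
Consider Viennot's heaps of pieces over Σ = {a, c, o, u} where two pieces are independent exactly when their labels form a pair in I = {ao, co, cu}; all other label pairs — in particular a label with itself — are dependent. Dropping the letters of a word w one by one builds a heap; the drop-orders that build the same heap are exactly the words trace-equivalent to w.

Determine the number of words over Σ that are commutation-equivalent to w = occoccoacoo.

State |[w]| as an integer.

462

drop 0:o onto floor
drop 1:c onto floor
drop 2:c onto {1:c}
drop 3:o onto {0:o}
drop 4:c onto {2:c}
drop 5:c onto {4:c}
drop 6:o onto {3:o}
drop 7:a onto {5:c}
drop 8:c onto {7:a}
drop 9:o onto {6:o}
drop 10:o onto {9:o}
ground layer = {0:o, 1:c}
drop-orders for the pieces not yet dropped (sum over which currently-grounded one goes next):
  1 to go: {8} 1  {10} 1
  2 to go: {7,8} 1  {8,10} 2  {9,10} 1
  3 to go: {5,7,8} 1  {6,9,10} 1  {7,8,10} 3  {8,9,10} 3
  4 to go: {3,6,9,10} 1  {4,5,7,8} 1  {5,7,8,10} 4  {6,8,9,10} 4  {7,8,9,10} 6
  5 to go: {0,3,6,9,10} 1  {2,4,5,7,8} 1  {3,6,8,9,10} 5  {4,5,7,8,10} 5  {5,7,8,9,10} 10  {6,7,8,9,10} 10
  6 to go: {0,3,6,8,9,10} 6  {1,2,4,5,7,8} 1  {2,4,5,7,8,10} 6  {3,6,7,8,9,10} 15  {4,5,7,8,9,10} 15  {5,6,7,8,9,10} 20
  7 to go: {0,3,6,7,8,9,10} 21  {1,2,4,5,7,8,10} 7  {2,4,5,7,8,9,10} 21  {3,5,6,7,8,9,10} 35  {4,5,6,7,8,9,10} 35
  8 to go: {0,3,5,6,7,8,9,10} 56  {1,2,4,5,7,8,9,10} 28  {2,4,5,6,7,8,9,10} 56  {3,4,5,6,7,8,9,10} 70
  9 to go: {0,3,4,5,6,7,8,9,10} 126  {1,2,4,5,6,7,8,9,10} 84  {2,3,4,5,6,7,8,9,10} 126
  if 0:o drops first: 210 orders
  if 1:c drops first: 252 orders
heap linearizations: 462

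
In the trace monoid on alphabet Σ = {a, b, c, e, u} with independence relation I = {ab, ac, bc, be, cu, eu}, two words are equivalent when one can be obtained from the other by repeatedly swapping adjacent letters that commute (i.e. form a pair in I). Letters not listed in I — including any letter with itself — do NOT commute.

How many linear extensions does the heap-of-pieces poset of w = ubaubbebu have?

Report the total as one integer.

drop 0:u onto floor
drop 1:b onto {0:u}
drop 2:a onto {0:u}
drop 3:u onto {1:b, 2:a}
drop 4:b onto {3:u}
drop 5:b onto {4:b}
drop 6:e onto {2:a}
drop 7:b onto {5:b}
drop 8:u onto {7:b}
ground layer = {0:u}
drop-orders for the pieces not yet dropped (sum over which currently-grounded one goes next):
  1 to go: {6} 1  {8} 1
  2 to go: {6,8} 2  {7,8} 1
  3 to go: {5,7,8} 1  {6,7,8} 3
  4 to go: {4,5,7,8} 1  {5,6,7,8} 4
  5 to go: {3,4,5,7,8} 1  {4,5,6,7,8} 5
  6 to go: {1,3,4,5,7,8} 1  {3,4,5,6,7,8} 6
  7 to go: {1,3,4,5,6,7,8} 7  {2,3,4,5,6,7,8} 6
  if 0:u drops first: 13 orders

13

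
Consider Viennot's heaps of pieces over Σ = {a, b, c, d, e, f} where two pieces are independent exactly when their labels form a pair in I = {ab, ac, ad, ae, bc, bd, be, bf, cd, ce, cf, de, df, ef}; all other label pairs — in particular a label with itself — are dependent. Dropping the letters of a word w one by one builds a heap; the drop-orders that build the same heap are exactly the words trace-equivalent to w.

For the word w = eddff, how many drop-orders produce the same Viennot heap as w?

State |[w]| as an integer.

drop 0:e onto floor
drop 1:d onto floor
drop 2:d onto {1:d}
drop 3:f onto floor
drop 4:f onto {3:f}
ground layer = {0:e, 1:d, 3:f}
drop-orders for the pieces not yet dropped (sum over which currently-grounded one goes next):
  1 to go: {0} 1  {2} 1  {4} 1
  2 to go: {0,2} 2  {0,4} 2  {1,2} 1  {2,4} 2  {3,4} 1
  3 to go: {0,1,2} 3  {0,2,4} 6  {0,3,4} 3  {1,2,4} 3  {2,3,4} 3
  if 0:e drops first: 6 orders
  if 1:d drops first: 12 orders
  if 3:f drops first: 12 orders
heap linearizations: 30

30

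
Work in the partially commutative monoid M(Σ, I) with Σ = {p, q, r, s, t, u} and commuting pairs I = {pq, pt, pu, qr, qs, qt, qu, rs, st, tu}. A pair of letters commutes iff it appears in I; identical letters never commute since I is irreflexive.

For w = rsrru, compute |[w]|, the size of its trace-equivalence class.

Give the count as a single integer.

4

#0=r has no predecessor
#1=s has no predecessor
#2=r depends on [0:r]
#3=r depends on [2:r]
#4=u depends on [1:s, 3:r]
sources: [0:r, 1:s]
N(rest) = Σ N(rest − s) over sources s of rest; N(one piece) = 1:
  size 1 → [4]=1
  size 2 → [1,4]=1  [3,4]=1
  size 3 → [1,3,4]=2  [2,3,4]=1
  first=0(r) contributes 3
  first=1(s) contributes 1
|[w]| = 4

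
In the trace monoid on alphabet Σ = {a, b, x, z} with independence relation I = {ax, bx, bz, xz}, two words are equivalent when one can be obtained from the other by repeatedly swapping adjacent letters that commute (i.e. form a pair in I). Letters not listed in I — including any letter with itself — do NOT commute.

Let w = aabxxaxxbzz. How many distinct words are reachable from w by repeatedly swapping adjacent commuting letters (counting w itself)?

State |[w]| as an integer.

990

piece 0:a — minimal
piece 1:a rests on {0:a}
piece 2:b rests on {1:a}
piece 3:x — minimal
piece 4:x rests on {3:x}
piece 5:a rests on {2:b}
piece 6:x rests on {4:x}
piece 7:x rests on {6:x}
piece 8:b rests on {5:a}
piece 9:z rests on {5:a}
piece 10:z rests on {9:z}
minimal pieces: {0:a, 3:x}
ways to finish when only these pieces remain (= sum over removing one remaining piece with nothing left below it):
  1 left: {7}→1  {8}→1  {10}→1
  2 left: {6,7}→1  {7,8}→2  {7,10}→2  {8,10}→2  {9,10}→1
  3 left: {4,6,7}→1  {6,7,8}→3  {6,7,10}→3  {7,8,10}→6  {7,9,10}→3  {8,9,10}→3
  4 left: {3,4,6,7}→1  {4,6,7,8}→4  {4,6,7,10}→4  {5,8,9,10}→3  {6,7,8,10}→12  {6,7,9,10}→6  {7,8,9,10}→12
  5 left: {2,5,8,9,10}→3  {3,4,6,7,8}→5  {3,4,6,7,10}→5  {4,6,7,8,10}→20  {4,6,7,9,10}→10  {5,7,8,9,10}→15  {6,7,8,9,10}→30
  6 left: {1,2,5,8,9,10}→3  {2,5,7,8,9,10}→18  {3,4,6,7,8,10}→30  {3,4,6,7,9,10}→15  {4,6,7,8,9,10}→60  {5,6,7,8,9,10}→45
  7 left: {0,1,2,5,8,9,10}→3  {1,2,5,7,8,9,10}→21  {2,5,6,7,8,9,10}→63  {3,4,6,7,8,9,10}→105  {4,5,6,7,8,9,10}→105
  8 left: {0,1,2,5,7,8,9,10}→24  {1,2,5,6,7,8,9,10}→84  {2,4,5,6,7,8,9,10}→168  {3,4,5,6,7,8,9,10}→210
  9 left: {0,1,2,5,6,7,8,9,10}→108  {1,2,4,5,6,7,8,9,10}→252  {2,3,4,5,6,7,8,9,10}→378
  placing 0:a first → 630 extensions
  placing 3:x first → 360 extensions
total linear extensions = 990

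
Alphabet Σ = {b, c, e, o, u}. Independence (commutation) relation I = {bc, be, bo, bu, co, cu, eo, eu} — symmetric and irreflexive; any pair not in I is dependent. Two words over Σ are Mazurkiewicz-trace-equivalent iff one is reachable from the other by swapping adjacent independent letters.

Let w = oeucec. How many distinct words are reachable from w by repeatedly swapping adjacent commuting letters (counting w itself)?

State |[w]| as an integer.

15

drop 0:o onto floor
drop 1:e onto floor
drop 2:u onto {0:o}
drop 3:c onto {1:e}
drop 4:e onto {3:c}
drop 5:c onto {4:e}
ground layer = {0:o, 1:e}
drop-orders for the pieces not yet dropped (sum over which currently-grounded one goes next):
  1 to go: {2} 1  {5} 1
  2 to go: {0,2} 1  {2,5} 2  {4,5} 1
  3 to go: {0,2,5} 3  {2,4,5} 3  {3,4,5} 1
  4 to go: {0,2,4,5} 6  {1,3,4,5} 1  {2,3,4,5} 4
  if 0:o drops first: 5 orders
  if 1:e drops first: 10 orders
heap linearizations: 15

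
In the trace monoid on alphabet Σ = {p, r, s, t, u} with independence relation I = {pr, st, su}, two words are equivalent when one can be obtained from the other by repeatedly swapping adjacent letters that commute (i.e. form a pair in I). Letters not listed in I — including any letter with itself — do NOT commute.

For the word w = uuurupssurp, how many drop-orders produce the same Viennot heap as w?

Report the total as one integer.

6

drop 0:u onto floor
drop 1:u onto {0:u}
drop 2:u onto {1:u}
drop 3:r onto {2:u}
drop 4:u onto {3:r}
drop 5:p onto {4:u}
drop 6:s onto {5:p}
drop 7:s onto {6:s}
drop 8:u onto {5:p}
drop 9:r onto {7:s, 8:u}
drop 10:p onto {7:s, 8:u}
ground layer = {0:u}
drop-orders for the pieces not yet dropped (sum over which currently-grounded one goes next):
  1 to go: {9} 1  {10} 1
  2 to go: {9,10} 2
  3 to go: {7,9,10} 2  {8,9,10} 2
  4 to go: {6,7,9,10} 2  {7,8,9,10} 4
  5 to go: {6,7,8,9,10} 6
  6 to go: {5,6,7,8,9,10} 6
  7 to go: {4,5,6,7,8,9,10} 6
  8 to go: {3,4,5,6,7,8,9,10} 6
  9 to go: {2,3,4,5,6,7,8,9,10} 6
  if 0:u drops first: 6 orders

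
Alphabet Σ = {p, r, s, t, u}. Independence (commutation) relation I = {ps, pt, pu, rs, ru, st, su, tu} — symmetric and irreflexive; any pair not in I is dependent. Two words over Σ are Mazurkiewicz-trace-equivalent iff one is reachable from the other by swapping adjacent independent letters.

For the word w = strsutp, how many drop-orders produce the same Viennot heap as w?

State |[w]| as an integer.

drop 0:s onto floor
drop 1:t onto floor
drop 2:r onto {1:t}
drop 3:s onto {0:s}
drop 4:u onto floor
drop 5:t onto {2:r}
drop 6:p onto {2:r}
ground layer = {0:s, 1:t, 4:u}
drop-orders for the pieces not yet dropped (sum over which currently-grounded one goes next):
  1 to go: {3} 1  {4} 1  {5} 1  {6} 1
  2 to go: {0,3} 1  {3,4} 2  {3,5} 2  {3,6} 2  {4,5} 2  {4,6} 2  {5,6} 2
  3 to go: {0,3,4} 3  {0,3,5} 3  {0,3,6} 3  {2,5,6} 2  {3,4,5} 6  {3,4,6} 6  {3,5,6} 6  {4,5,6} 6
  4 to go: {0,3,4,5} 12  {0,3,4,6} 12  {0,3,5,6} 12  {1,2,5,6} 2  {2,3,5,6} 8  {2,4,5,6} 8  {3,4,5,6} 24
  5 to go: {0,2,3,5,6} 20  {0,3,4,5,6} 60  {1,2,3,5,6} 10  {1,2,4,5,6} 10  {2,3,4,5,6} 40
  if 0:s drops first: 60 orders
  if 1:t drops first: 120 orders
  if 4:u drops first: 30 orders
heap linearizations: 210

210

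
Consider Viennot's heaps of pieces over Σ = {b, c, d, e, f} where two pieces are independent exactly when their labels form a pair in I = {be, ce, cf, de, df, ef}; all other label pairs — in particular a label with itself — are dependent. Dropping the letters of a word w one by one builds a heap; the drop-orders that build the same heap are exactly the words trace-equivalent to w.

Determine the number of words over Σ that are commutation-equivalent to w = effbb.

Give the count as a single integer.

5

#0=e has no predecessor
#1=f has no predecessor
#2=f depends on [1:f]
#3=b depends on [2:f]
#4=b depends on [3:b]
sources: [0:e, 1:f]
N(rest) = Σ N(rest − s) over sources s of rest; N(one piece) = 1:
  size 1 → [0]=1  [4]=1
  size 2 → [0,4]=2  [3,4]=1
  size 3 → [0,3,4]=3  [2,3,4]=1
  first=0(e) contributes 1
  first=1(f) contributes 4
|[w]| = 5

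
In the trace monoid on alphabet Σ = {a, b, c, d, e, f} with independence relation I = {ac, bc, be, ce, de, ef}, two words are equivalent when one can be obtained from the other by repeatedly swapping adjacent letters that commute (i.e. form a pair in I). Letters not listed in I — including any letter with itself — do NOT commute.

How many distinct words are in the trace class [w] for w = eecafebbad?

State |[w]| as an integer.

17

drop 0:e onto floor
drop 1:e onto {0:e}
drop 2:c onto floor
drop 3:a onto {1:e}
drop 4:f onto {2:c, 3:a}
drop 5:e onto {3:a}
drop 6:b onto {4:f}
drop 7:b onto {6:b}
drop 8:a onto {5:e, 7:b}
drop 9:d onto {8:a}
ground layer = {0:e, 2:c}
drop-orders for the pieces not yet dropped (sum over which currently-grounded one goes next):
  1 to go: {9} 1
  2 to go: {8,9} 1
  3 to go: {5,8,9} 1  {7,8,9} 1
  4 to go: {5,7,8,9} 2  {6,7,8,9} 1
  5 to go: {4,6,7,8,9} 1  {5,6,7,8,9} 3
  6 to go: {2,4,6,7,8,9} 1  {4,5,6,7,8,9} 4
  7 to go: {2,4,5,6,7,8,9} 5  {3,4,5,6,7,8,9} 4
  8 to go: {1,3,4,5,6,7,8,9} 4  {2,3,4,5,6,7,8,9} 9
  if 0:e drops first: 13 orders
  if 2:c drops first: 4 orders
heap linearizations: 17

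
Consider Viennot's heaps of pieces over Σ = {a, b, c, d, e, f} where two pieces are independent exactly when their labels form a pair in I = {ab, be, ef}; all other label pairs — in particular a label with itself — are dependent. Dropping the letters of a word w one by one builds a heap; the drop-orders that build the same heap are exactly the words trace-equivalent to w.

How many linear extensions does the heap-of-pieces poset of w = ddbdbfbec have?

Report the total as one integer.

#0=d has no predecessor
#1=d depends on [0:d]
#2=b depends on [1:d]
#3=d depends on [2:b]
#4=b depends on [3:d]
#5=f depends on [4:b]
#6=b depends on [5:f]
#7=e depends on [3:d]
#8=c depends on [6:b, 7:e]
sources: [0:d]
N(rest) = Σ N(rest − s) over sources s of rest; N(one piece) = 1:
  size 1 → [8]=1
  size 2 → [6,8]=1  [7,8]=1
  size 3 → [5,6,8]=1  [6,7,8]=2
  size 4 → [4,5,6,8]=1  [5,6,7,8]=3
  size 5 → [4,5,6,7,8]=4
  size 6 → [3,4,5,6,7,8]=4
  size 7 → [2,3,4,5,6,7,8]=4
  first=0(d) contributes 4

4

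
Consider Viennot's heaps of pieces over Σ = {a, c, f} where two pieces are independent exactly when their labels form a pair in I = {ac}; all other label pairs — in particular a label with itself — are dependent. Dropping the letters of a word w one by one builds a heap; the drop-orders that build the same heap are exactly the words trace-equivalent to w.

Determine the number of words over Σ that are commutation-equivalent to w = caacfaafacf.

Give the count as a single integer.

piece 0:c — minimal
piece 1:a — minimal
piece 2:a rests on {1:a}
piece 3:c rests on {0:c}
piece 4:f rests on {2:a, 3:c}
piece 5:a rests on {4:f}
piece 6:a rests on {5:a}
piece 7:f rests on {6:a}
piece 8:a rests on {7:f}
piece 9:c rests on {7:f}
piece 10:f rests on {8:a, 9:c}
minimal pieces: {0:c, 1:a}
ways to finish when only these pieces remain (= sum over removing one remaining piece with nothing left below it):
  1 left: {10}→1
  2 left: {8,10}→1  {9,10}→1
  3 left: {8,9,10}→2
  4 left: {7,8,9,10}→2
  5 left: {6,7,8,9,10}→2
  6 left: {5,6,7,8,9,10}→2
  7 left: {4,5,6,7,8,9,10}→2
  8 left: {2,4,5,6,7,8,9,10}→2  {3,4,5,6,7,8,9,10}→2
  9 left: {0,3,4,5,6,7,8,9,10}→2  {1,2,4,5,6,7,8,9,10}→2  {2,3,4,5,6,7,8,9,10}→4
  placing 0:c first → 6 extensions
  placing 1:a first → 6 extensions
total linear extensions = 12

12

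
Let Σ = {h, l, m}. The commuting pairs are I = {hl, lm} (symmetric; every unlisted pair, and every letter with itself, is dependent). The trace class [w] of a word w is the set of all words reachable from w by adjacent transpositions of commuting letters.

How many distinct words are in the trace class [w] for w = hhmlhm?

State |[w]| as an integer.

piece 0:h — minimal
piece 1:h rests on {0:h}
piece 2:m rests on {1:h}
piece 3:l — minimal
piece 4:h rests on {2:m}
piece 5:m rests on {4:h}
minimal pieces: {0:h, 3:l}
ways to finish when only these pieces remain (= sum over removing one remaining piece with nothing left below it):
  1 left: {3}→1  {5}→1
  2 left: {3,5}→2  {4,5}→1
  3 left: {2,4,5}→1  {3,4,5}→3
  4 left: {1,2,4,5}→1  {2,3,4,5}→4
  placing 0:h first → 5 extensions
  placing 3:l first → 1 extensions
total linear extensions = 6

6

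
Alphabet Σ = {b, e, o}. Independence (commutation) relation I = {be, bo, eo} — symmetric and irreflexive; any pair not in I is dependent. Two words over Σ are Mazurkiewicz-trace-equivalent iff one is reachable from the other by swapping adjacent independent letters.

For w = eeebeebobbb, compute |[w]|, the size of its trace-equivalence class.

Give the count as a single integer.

#0=e has no predecessor
#1=e depends on [0:e]
#2=e depends on [1:e]
#3=b has no predecessor
#4=e depends on [2:e]
#5=e depends on [4:e]
#6=b depends on [3:b]
#7=o has no predecessor
#8=b depends on [6:b]
#9=b depends on [8:b]
#10=b depends on [9:b]
sources: [0:e, 3:b, 7:o]
N(rest) = Σ N(rest − s) over sources s of rest; N(one piece) = 1:
  size 1 → [5]=1  [7]=1  [10]=1
  size 2 → [4,5]=1  [5,7]=2  [5,10]=2  [7,10]=2  [9,10]=1
  size 3 → [2,4,5]=1  [4,5,7]=3  [4,5,10]=3  [5,7,10]=6  [5,9,10]=3  [7,9,10]=3  [8,9,10]=1
  size 4 → [1,2,4,5]=1  [2,4,5,7]=4  [2,4,5,10]=4  [4,5,7,10]=12  [4,5,9,10]=6  [5,7,9,10]=12  [5,8,9,10]=4  [6,8,9,10]=1  [7,8,9,10]=4
  size 5 → [0,1,2,4,5]=1  [1,2,4,5,7]=5  [1,2,4,5,10]=5  [2,4,5,7,10]=20  [2,4,5,9,10]=10  [3,6,8,9,10]=1  [4,5,7,9,10]=30  [4,5,8,9,10]=10  [5,6,8,9,10]=5  [5,7,8,9,10]=20  [6,7,8,9,10]=5
  size 6 → [0,1,2,4,5,7]=6  [0,1,2,4,5,10]=6  [1,2,4,5,7,10]=30  [1,2,4,5,9,10]=15  [2,4,5,7,9,10]=60  [2,4,5,8,9,10]=20  [3,5,6,8,9,10]=6  [3,6,7,8,9,10]=6  [4,5,6,8,9,10]=15  [4,5,7,8,9,10]=60  [5,6,7,8,9,10]=30
  size 7 → [0,1,2,4,5,7,10]=42  [0,1,2,4,5,9,10]=21  [1,2,4,5,7,9,10]=105  [1,2,4,5,8,9,10]=35  [2,4,5,6,8,9,10]=35  [2,4,5,7,8,9,10]=140  [3,4,5,6,8,9,10]=21  [3,5,6,7,8,9,10]=42  [4,5,6,7,8,9,10]=105
  size 8 → [0,1,2,4,5,7,9,10]=168  [0,1,2,4,5,8,9,10]=56  [1,2,4,5,6,8,9,10]=70  [1,2,4,5,7,8,9,10]=280  [2,3,4,5,6,8,9,10]=56  [2,4,5,6,7,8,9,10]=280  [3,4,5,6,7,8,9,10]=168
  size 9 → [0,1,2,4,5,6,8,9,10]=126  [0,1,2,4,5,7,8,9,10]=504  [1,2,3,4,5,6,8,9,10]=126  [1,2,4,5,6,7,8,9,10]=630  [2,3,4,5,6,7,8,9,10]=504
  first=0(e) contributes 1260
  first=3(b) contributes 1260
  first=7(o) contributes 252
|[w]| = 2772

2772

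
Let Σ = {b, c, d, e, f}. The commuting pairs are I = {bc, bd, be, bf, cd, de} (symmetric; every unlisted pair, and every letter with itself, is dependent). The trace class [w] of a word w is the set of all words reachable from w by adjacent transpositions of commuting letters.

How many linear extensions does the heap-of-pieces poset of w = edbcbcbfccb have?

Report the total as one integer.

piece 0:e — minimal
piece 1:d — minimal
piece 2:b — minimal
piece 3:c rests on {0:e}
piece 4:b rests on {2:b}
piece 5:c rests on {3:c}
piece 6:b rests on {4:b}
piece 7:f rests on {1:d, 5:c}
piece 8:c rests on {7:f}
piece 9:c rests on {8:c}
piece 10:b rests on {6:b}
minimal pieces: {0:e, 1:d, 2:b}
ways to finish when only these pieces remain (= sum over removing one remaining piece with nothing left below it):
  1 left: {9}→1  {10}→1
  2 left: {6,10}→1  {8,9}→1  {9,10}→2
  3 left: {4,6,10}→1  {6,9,10}→3  {7,8,9}→1  {8,9,10}→3
  4 left: {1,7,8,9}→1  {2,4,6,10}→1  {4,6,9,10}→4  {5,7,8,9}→1  {6,8,9,10}→6  {7,8,9,10}→4
  5 left: {1,5,7,8,9}→2  {1,7,8,9,10}→5  {2,4,6,9,10}→5  {3,5,7,8,9}→1  {4,6,8,9,10}→10  {5,7,8,9,10}→5  {6,7,8,9,10}→10
  6 left: {0,3,5,7,8,9}→1  {1,3,5,7,8,9}→3  {1,5,7,8,9,10}→12  {1,6,7,8,9,10}→15  {2,4,6,8,9,10}→15  {3,5,7,8,9,10}→6  {4,6,7,8,9,10}→20  {5,6,7,8,9,10}→15
  7 left: {0,1,3,5,7,8,9}→4  {0,3,5,7,8,9,10}→7  {1,3,5,7,8,9,10}→21  {1,4,6,7,8,9,10}→35  {1,5,6,7,8,9,10}→42  {2,4,6,7,8,9,10}→35  {3,5,6,7,8,9,10}→21  {4,5,6,7,8,9,10}→35
  8 left: {0,1,3,5,7,8,9,10}→32  {0,3,5,6,7,8,9,10}→28  {1,2,4,6,7,8,9,10}→70  {1,3,5,6,7,8,9,10}→84  {1,4,5,6,7,8,9,10}→112  {2,4,5,6,7,8,9,10}→70  {3,4,5,6,7,8,9,10}→56
  9 left: {0,1,3,5,6,7,8,9,10}→144  {0,3,4,5,6,7,8,9,10}→84  {1,2,4,5,6,7,8,9,10}→252  {1,3,4,5,6,7,8,9,10}→252  {2,3,4,5,6,7,8,9,10}→126
  placing 0:e first → 630 extensions
  placing 1:d first → 210 extensions
  placing 2:b first → 480 extensions
total linear extensions = 1320

1320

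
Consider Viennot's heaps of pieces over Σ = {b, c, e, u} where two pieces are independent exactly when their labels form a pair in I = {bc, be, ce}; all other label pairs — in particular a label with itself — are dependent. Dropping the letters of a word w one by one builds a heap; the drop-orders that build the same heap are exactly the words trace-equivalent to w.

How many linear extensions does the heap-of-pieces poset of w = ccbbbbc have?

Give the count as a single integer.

piece 0:c — minimal
piece 1:c rests on {0:c}
piece 2:b — minimal
piece 3:b rests on {2:b}
piece 4:b rests on {3:b}
piece 5:b rests on {4:b}
piece 6:c rests on {1:c}
minimal pieces: {0:c, 2:b}
ways to finish when only these pieces remain (= sum over removing one remaining piece with nothing left below it):
  1 left: {5}→1  {6}→1
  2 left: {1,6}→1  {4,5}→1  {5,6}→2
  3 left: {0,1,6}→1  {1,5,6}→3  {3,4,5}→1  {4,5,6}→3
  4 left: {0,1,5,6}→4  {1,4,5,6}→6  {2,3,4,5}→1  {3,4,5,6}→4
  5 left: {0,1,4,5,6}→10  {1,3,4,5,6}→10  {2,3,4,5,6}→5
  placing 0:c first → 15 extensions
  placing 2:b first → 20 extensions
total linear extensions = 35

35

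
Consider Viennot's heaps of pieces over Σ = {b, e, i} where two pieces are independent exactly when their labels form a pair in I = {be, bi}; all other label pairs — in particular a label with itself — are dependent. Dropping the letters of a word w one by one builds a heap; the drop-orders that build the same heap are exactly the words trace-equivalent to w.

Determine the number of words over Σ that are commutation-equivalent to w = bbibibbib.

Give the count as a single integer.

84

drop 0:b onto floor
drop 1:b onto {0:b}
drop 2:i onto floor
drop 3:b onto {1:b}
drop 4:i onto {2:i}
drop 5:b onto {3:b}
drop 6:b onto {5:b}
drop 7:i onto {4:i}
drop 8:b onto {6:b}
ground layer = {0:b, 2:i}
drop-orders for the pieces not yet dropped (sum over which currently-grounded one goes next):
  1 to go: {7} 1  {8} 1
  2 to go: {4,7} 1  {6,8} 1  {7,8} 2
  3 to go: {2,4,7} 1  {4,7,8} 3  {5,6,8} 1  {6,7,8} 3
  4 to go: {2,4,7,8} 4  {3,5,6,8} 1  {4,6,7,8} 6  {5,6,7,8} 4
  5 to go: {1,3,5,6,8} 1  {2,4,6,7,8} 10  {3,5,6,7,8} 5  {4,5,6,7,8} 10
  6 to go: {0,1,3,5,6,8} 1  {1,3,5,6,7,8} 6  {2,4,5,6,7,8} 20  {3,4,5,6,7,8} 15
  7 to go: {0,1,3,5,6,7,8} 7  {1,3,4,5,6,7,8} 21  {2,3,4,5,6,7,8} 35
  if 0:b drops first: 56 orders
  if 2:i drops first: 28 orders
heap linearizations: 84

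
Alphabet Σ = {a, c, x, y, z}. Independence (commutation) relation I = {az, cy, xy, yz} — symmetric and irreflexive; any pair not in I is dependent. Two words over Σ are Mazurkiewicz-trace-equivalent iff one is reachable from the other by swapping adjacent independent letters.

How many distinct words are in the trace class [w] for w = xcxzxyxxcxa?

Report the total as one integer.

10

drop 0:x onto floor
drop 1:c onto {0:x}
drop 2:x onto {1:c}
drop 3:z onto {2:x}
drop 4:x onto {3:z}
drop 5:y onto floor
drop 6:x onto {4:x}
drop 7:x onto {6:x}
drop 8:c onto {7:x}
drop 9:x onto {8:c}
drop 10:a onto {5:y, 9:x}
ground layer = {0:x, 5:y}
drop-orders for the pieces not yet dropped (sum over which currently-grounded one goes next):
  1 to go: {10} 1
  2 to go: {5,10} 1  {9,10} 1
  3 to go: {5,9,10} 2  {8,9,10} 1
  4 to go: {5,8,9,10} 3  {7,8,9,10} 1
  5 to go: {5,7,8,9,10} 4  {6,7,8,9,10} 1
  6 to go: {4,6,7,8,9,10} 1  {5,6,7,8,9,10} 5
  7 to go: {3,4,6,7,8,9,10} 1  {4,5,6,7,8,9,10} 6
  8 to go: {2,3,4,6,7,8,9,10} 1  {3,4,5,6,7,8,9,10} 7
  9 to go: {1,2,3,4,6,7,8,9,10} 1  {2,3,4,5,6,7,8,9,10} 8
  if 0:x drops first: 9 orders
  if 5:y drops first: 1 orders
heap linearizations: 10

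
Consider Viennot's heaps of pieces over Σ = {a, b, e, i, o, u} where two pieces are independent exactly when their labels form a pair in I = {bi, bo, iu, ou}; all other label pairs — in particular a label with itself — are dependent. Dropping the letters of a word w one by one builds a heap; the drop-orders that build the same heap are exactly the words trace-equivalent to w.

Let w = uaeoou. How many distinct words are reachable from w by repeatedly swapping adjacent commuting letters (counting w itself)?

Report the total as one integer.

drop 0:u onto floor
drop 1:a onto {0:u}
drop 2:e onto {1:a}
drop 3:o onto {2:e}
drop 4:o onto {3:o}
drop 5:u onto {2:e}
ground layer = {0:u}
drop-orders for the pieces not yet dropped (sum over which currently-grounded one goes next):
  1 to go: {4} 1  {5} 1
  2 to go: {3,4} 1  {4,5} 2
  3 to go: {3,4,5} 3
  4 to go: {2,3,4,5} 3
  if 0:u drops first: 3 orders

3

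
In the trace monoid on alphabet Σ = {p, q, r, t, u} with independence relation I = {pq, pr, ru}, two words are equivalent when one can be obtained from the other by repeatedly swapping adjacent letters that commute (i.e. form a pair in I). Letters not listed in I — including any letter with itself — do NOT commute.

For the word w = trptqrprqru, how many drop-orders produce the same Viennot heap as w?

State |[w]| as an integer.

drop 0:t onto floor
drop 1:r onto {0:t}
drop 2:p onto {0:t}
drop 3:t onto {1:r, 2:p}
drop 4:q onto {3:t}
drop 5:r onto {4:q}
drop 6:p onto {3:t}
drop 7:r onto {5:r}
drop 8:q onto {7:r}
drop 9:r onto {8:q}
drop 10:u onto {6:p, 8:q}
ground layer = {0:t}
drop-orders for the pieces not yet dropped (sum over which currently-grounded one goes next):
  1 to go: {9} 1  {10} 1
  2 to go: {6,10} 1  {9,10} 2
  3 to go: {6,9,10} 3  {8,9,10} 2
  4 to go: {6,8,9,10} 5  {7,8,9,10} 2
  5 to go: {5,7,8,9,10} 2  {6,7,8,9,10} 7
  6 to go: {4,5,7,8,9,10} 2  {5,6,7,8,9,10} 9
  7 to go: {4,5,6,7,8,9,10} 11
  8 to go: {3,4,5,6,7,8,9,10} 11
  9 to go: {1,3,4,5,6,7,8,9,10} 11  {2,3,4,5,6,7,8,9,10} 11
  if 0:t drops first: 22 orders

22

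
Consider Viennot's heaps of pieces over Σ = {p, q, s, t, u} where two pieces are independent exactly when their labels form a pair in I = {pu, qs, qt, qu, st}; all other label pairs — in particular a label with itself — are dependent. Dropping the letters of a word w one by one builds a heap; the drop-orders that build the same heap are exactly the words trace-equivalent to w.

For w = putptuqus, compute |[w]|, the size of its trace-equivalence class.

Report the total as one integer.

piece 0:p — minimal
piece 1:u — minimal
piece 2:t rests on {0:p, 1:u}
piece 3:p rests on {2:t}
piece 4:t rests on {3:p}
piece 5:u rests on {4:t}
piece 6:q rests on {3:p}
piece 7:u rests on {5:u}
piece 8:s rests on {7:u}
minimal pieces: {0:p, 1:u}
ways to finish when only these pieces remain (= sum over removing one remaining piece with nothing left below it):
  1 left: {6}→1  {8}→1
  2 left: {6,8}→2  {7,8}→1
  3 left: {5,7,8}→1  {6,7,8}→3
  4 left: {4,5,7,8}→1  {5,6,7,8}→4
  5 left: {4,5,6,7,8}→5
  6 left: {3,4,5,6,7,8}→5
  7 left: {2,3,4,5,6,7,8}→5
  placing 0:p first → 5 extensions
  placing 1:u first → 5 extensions
total linear extensions = 10

10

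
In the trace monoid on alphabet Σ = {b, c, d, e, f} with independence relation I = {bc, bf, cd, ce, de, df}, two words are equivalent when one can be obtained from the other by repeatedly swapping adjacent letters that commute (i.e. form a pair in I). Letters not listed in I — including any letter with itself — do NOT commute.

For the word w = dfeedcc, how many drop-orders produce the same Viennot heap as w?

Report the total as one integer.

126

drop 0:d onto floor
drop 1:f onto floor
drop 2:e onto {1:f}
drop 3:e onto {2:e}
drop 4:d onto {0:d}
drop 5:c onto {1:f}
drop 6:c onto {5:c}
ground layer = {0:d, 1:f}
drop-orders for the pieces not yet dropped (sum over which currently-grounded one goes next):
  1 to go: {3} 1  {4} 1  {6} 1
  2 to go: {0,4} 1  {2,3} 1  {3,4} 2  {3,6} 2  {4,6} 2  {5,6} 1
  3 to go: {0,3,4} 3  {0,4,6} 3  {2,3,4} 3  {2,3,6} 3  {3,4,6} 6  {3,5,6} 3  {4,5,6} 3
  4 to go: {0,2,3,4} 6  {0,3,4,6} 12  {0,4,5,6} 6  {2,3,4,6} 12  {2,3,5,6} 6  {3,4,5,6} 12
  5 to go: {0,2,3,4,6} 30  {0,3,4,5,6} 30  {1,2,3,5,6} 6  {2,3,4,5,6} 30
  if 0:d drops first: 36 orders
  if 1:f drops first: 90 orders
heap linearizations: 126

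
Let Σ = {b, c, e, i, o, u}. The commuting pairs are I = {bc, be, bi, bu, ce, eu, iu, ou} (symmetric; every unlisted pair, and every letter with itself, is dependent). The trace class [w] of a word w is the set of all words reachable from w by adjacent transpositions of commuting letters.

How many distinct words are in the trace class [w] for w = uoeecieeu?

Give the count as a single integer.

43

drop 0:u onto floor
drop 1:o onto floor
drop 2:e onto {1:o}
drop 3:e onto {2:e}
drop 4:c onto {0:u, 1:o}
drop 5:i onto {3:e, 4:c}
drop 6:e onto {5:i}
drop 7:e onto {6:e}
drop 8:u onto {4:c}
ground layer = {0:u, 1:o}
drop-orders for the pieces not yet dropped (sum over which currently-grounded one goes next):
  1 to go: {7} 1  {8} 1
  2 to go: {6,7} 1  {7,8} 2
  3 to go: {5,6,7} 1  {6,7,8} 3
  4 to go: {3,5,6,7} 1  {5,6,7,8} 4
  5 to go: {2,3,5,6,7} 1  {3,5,6,7,8} 5  {4,5,6,7,8} 4
  6 to go: {0,4,5,6,7,8} 4  {2,3,5,6,7,8} 6  {3,4,5,6,7,8} 9
  7 to go: {0,3,4,5,6,7,8} 13  {2,3,4,5,6,7,8} 15
  if 0:u drops first: 15 orders
  if 1:o drops first: 28 orders
heap linearizations: 43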